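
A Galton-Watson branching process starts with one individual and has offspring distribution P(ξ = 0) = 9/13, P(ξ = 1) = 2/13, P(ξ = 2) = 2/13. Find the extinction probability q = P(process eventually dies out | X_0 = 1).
q = 1

Mean offspring μ = 0·9/13 + 1·2/13 + 2·2/13 = 6/13 ≤ 1. For μ ≤ 1 with offspring not concentrated at 1, the Galton-Watson process goes extinct almost surely, so q = 1.
(Algebraic check: The pgf is f(s) = 9/13 + 2/13·s + 2/13·s². The extinction probability q is the smallest fixed point of f in [0, 1]. Setting s = f(s):
  2/13·s² + (2/13 − 1)·s + 9/13 = 0
  2/13·s² − (9/13 + 2/13)·s + 9/13 = 0
which factors as (s − 1)·(2/13·s − 9/13) = 0, giving roots s = 1 and s = (9/13)/(2/13) = 9/2. Since 9/2 ≥ 1, the smallest root in [0, 1] is s = 1.)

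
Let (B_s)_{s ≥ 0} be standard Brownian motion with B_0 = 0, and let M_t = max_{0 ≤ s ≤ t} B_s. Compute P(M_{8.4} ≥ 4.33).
P(M_{8.4} ≥ 4.33) = 2·P(B_{8.4} ≥ 4.33) = 2(1 − Φ(4.33/√8.4)) ≈ 0.1352

By the reflection principle for Brownian motion, P(M_t ≥ a) = 2 · P(B_t ≥ a) for a ≥ 0. Since B_t ~ N(0, t), P(B_t ≥ 4.33) = 1 − Φ(4.33/√t) = 1 − Φ(4.33/√8.4) = 1 − Φ(1.4940). So
  P(M_{8.4} ≥ 4.33) = 2(1 − Φ(1.4940)) ≈ 0.1352.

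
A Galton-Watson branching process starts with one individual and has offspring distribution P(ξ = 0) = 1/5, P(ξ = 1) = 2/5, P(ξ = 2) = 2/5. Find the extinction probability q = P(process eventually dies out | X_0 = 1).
q = 1/2

The pgf is f(s) = 1/5 + 2/5·s + 2/5·s². The extinction probability q is the smallest fixed point of f in [0, 1]. Setting s = f(s):
  2/5·s² + (2/5 − 1)·s + 1/5 = 0
  2/5·s² − (1/5 + 2/5)·s + 1/5 = 0
which factors as (s − 1)·(2/5·s − 1/5) = 0, giving roots s = 1 and s = (1/5)/(2/5) = 1/2.
Mean offspring μ = 2/5 + 2·2/5 = 6/5 > 1 (supercritical), so q < 1. The extinction probability is the smaller root: q = (1/5)/(2/5) = 1/2.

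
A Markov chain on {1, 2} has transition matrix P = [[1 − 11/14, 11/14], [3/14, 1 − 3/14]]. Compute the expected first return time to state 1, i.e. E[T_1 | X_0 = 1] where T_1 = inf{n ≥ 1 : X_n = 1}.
E[T_1 | X_0 = 1] = 1/π_1 = 14/3

For an irreducible recurrent Markov chain with stationary distribution π, E[T_i | X_0 = i] = 1/π_i (Kac's formula). Here π_1 = (3/14)/(11/14 + 3/14) = (3/14)/(1) = 3/14, so E[T_1 | X_0 = 1] = 1/π_1 = (11/14 + 3/14)/(3/14) = (1)/(3/14) = 14/3.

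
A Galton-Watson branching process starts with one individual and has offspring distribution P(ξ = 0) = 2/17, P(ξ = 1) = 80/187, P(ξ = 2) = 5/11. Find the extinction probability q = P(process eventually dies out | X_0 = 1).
q = 22/85

The pgf is f(s) = 2/17 + 80/187·s + 5/11·s². The extinction probability q is the smallest fixed point of f in [0, 1]. Setting s = f(s):
  5/11·s² + (80/187 − 1)·s + 2/17 = 0
  5/11·s² − (2/17 + 5/11)·s + 2/17 = 0
which factors as (s − 1)·(5/11·s − 2/17) = 0, giving roots s = 1 and s = (2/17)/(5/11) = 22/85.
Mean offspring μ = 80/187 + 2·5/11 = 250/187 > 1 (supercritical), so q < 1. The extinction probability is the smaller root: q = (2/17)/(5/11) = 22/85.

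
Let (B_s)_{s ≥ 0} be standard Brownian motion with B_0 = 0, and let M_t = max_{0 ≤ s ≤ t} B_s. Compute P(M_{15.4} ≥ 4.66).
P(M_{15.4} ≥ 4.66) = 2·P(B_{15.4} ≥ 4.66) = 2(1 − Φ(4.66/√15.4)) ≈ 0.2350

By the reflection principle for Brownian motion, P(M_t ≥ a) = 2 · P(B_t ≥ a) for a ≥ 0. Since B_t ~ N(0, t), P(B_t ≥ 4.66) = 1 − Φ(4.66/√t) = 1 − Φ(4.66/√15.4) = 1 − Φ(1.1875). So
  P(M_{15.4} ≥ 4.66) = 2(1 − Φ(1.1875)) ≈ 0.2350.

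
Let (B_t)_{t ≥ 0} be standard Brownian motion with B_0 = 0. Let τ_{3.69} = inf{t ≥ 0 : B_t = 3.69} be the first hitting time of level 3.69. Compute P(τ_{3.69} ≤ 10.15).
P(τ_{3.69} ≤ 10.15) = 2(1 − Φ(3.69/√10.15)) = 2(1 − Φ(1.1582)) ≈ 0.2468

By the reflection principle for standard BM, P(τ_b ≤ t) = 2 · P(B_t ≥ b). Since B_t ~ N(0, t), P(B_t ≥ 3.69) = 1 − Φ(3.69/√t) = 1 − Φ(3.69/√10.15) = 1 − Φ(1.1582) ≈ 0.12339. Doubling: P(τ_{3.69} ≤ 10.15) ≈ 2 · 0.12339 = 0.24678 ≈ 0.2468.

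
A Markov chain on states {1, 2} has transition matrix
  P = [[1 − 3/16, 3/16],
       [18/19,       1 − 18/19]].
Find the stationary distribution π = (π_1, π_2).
π_1 = 96/115, π_2 = 19/115

Solve πP = π with π_1 + π_2 = 1. From πP = π: π_1 · (1 − 3/16) + π_2 · 18/19 = π_1 ⇒ π_2 · 18/19 = π_1 · 3/16 ⇒ π_2/π_1 = (3/16)/(18/19) = 19/96. Together with π_1 + π_2 = 1:
  π_1 = (18/19)/(3/16 + 18/19) = (18/19)/(345/304) = 96/115,
  π_2 = (3/16)/(3/16 + 18/19) = (3/16)/(345/304) = 19/115.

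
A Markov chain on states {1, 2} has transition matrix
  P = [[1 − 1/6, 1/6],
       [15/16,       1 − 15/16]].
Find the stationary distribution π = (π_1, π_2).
π_1 = 45/53, π_2 = 8/53

Solve πP = π with π_1 + π_2 = 1. From πP = π: π_1 · (1 − 1/6) + π_2 · 15/16 = π_1 ⇒ π_2 · 15/16 = π_1 · 1/6 ⇒ π_2/π_1 = (1/6)/(15/16) = 8/45. Together with π_1 + π_2 = 1:
  π_1 = (15/16)/(1/6 + 15/16) = (15/16)/(53/48) = 45/53,
  π_2 = (1/6)/(1/6 + 15/16) = (1/6)/(53/48) = 8/53.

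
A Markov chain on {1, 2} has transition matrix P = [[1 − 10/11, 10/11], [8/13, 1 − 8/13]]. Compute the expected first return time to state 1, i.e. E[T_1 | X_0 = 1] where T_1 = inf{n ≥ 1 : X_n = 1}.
E[T_1 | X_0 = 1] = 1/π_1 = 109/44

For an irreducible recurrent Markov chain with stationary distribution π, E[T_i | X_0 = i] = 1/π_i (Kac's formula). Here π_1 = (8/13)/(10/11 + 8/13) = (8/13)/(218/143) = 44/109, so E[T_1 | X_0 = 1] = 1/π_1 = (10/11 + 8/13)/(8/13) = (218/143)/(8/13) = 109/44.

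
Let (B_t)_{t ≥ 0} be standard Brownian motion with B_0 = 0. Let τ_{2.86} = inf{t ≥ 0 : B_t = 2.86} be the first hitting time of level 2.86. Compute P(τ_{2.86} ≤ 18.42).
P(τ_{2.86} ≤ 18.42) = 2(1 − Φ(2.86/√18.42)) = 2(1 − Φ(0.6664)) ≈ 0.5052

By the reflection principle for standard BM, P(τ_b ≤ t) = 2 · P(B_t ≥ b). Since B_t ~ N(0, t), P(B_t ≥ 2.86) = 1 − Φ(2.86/√t) = 1 − Φ(2.86/√18.42) = 1 − Φ(0.6664) ≈ 0.25258. Doubling: P(τ_{2.86} ≤ 18.42) ≈ 2 · 0.25258 = 0.50516 ≈ 0.5052.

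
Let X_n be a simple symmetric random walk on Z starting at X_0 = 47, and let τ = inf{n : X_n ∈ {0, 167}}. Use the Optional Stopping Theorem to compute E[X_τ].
E[X_τ] = 47

X_n is a martingale and τ is a bounded-mean stopping time (indeed τ is finite a.s. with bounded expectation since the walk is in a bounded region). By the OST, E[X_τ] = E[X_0] = 47. Equivalently: E[X_τ] = 167 · P(hit 167 first) + 0 · P(hit 0 first) = 167 · (47/167) = 47.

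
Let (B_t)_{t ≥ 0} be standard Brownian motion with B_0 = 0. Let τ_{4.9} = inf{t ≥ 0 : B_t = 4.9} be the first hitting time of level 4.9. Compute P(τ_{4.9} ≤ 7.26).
P(τ_{4.9} ≤ 7.26) = 2(1 − Φ(4.9/√7.26)) = 2(1 − Φ(1.8186)) ≈ 0.0690

By the reflection principle for standard BM, P(τ_b ≤ t) = 2 · P(B_t ≥ b). Since B_t ~ N(0, t), P(B_t ≥ 4.9) = 1 − Φ(4.9/√t) = 1 − Φ(4.9/√7.26) = 1 − Φ(1.8186) ≈ 0.03449. Doubling: P(τ_{4.9} ≤ 7.26) ≈ 2 · 0.03449 = 0.06898 ≈ 0.0690.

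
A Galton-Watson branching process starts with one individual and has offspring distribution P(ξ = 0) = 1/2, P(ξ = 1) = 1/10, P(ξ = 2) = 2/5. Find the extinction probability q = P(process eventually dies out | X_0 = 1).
q = 1

Mean offspring μ = 0·1/2 + 1·1/10 + 2·2/5 = 9/10 ≤ 1. For μ ≤ 1 with offspring not concentrated at 1, the Galton-Watson process goes extinct almost surely, so q = 1.
(Algebraic check: The pgf is f(s) = 1/2 + 1/10·s + 2/5·s². The extinction probability q is the smallest fixed point of f in [0, 1]. Setting s = f(s):
  2/5·s² + (1/10 − 1)·s + 1/2 = 0
  2/5·s² − (1/2 + 2/5)·s + 1/2 = 0
which factors as (s − 1)·(2/5·s − 1/2) = 0, giving roots s = 1 and s = (1/2)/(2/5) = 5/4. Since 5/4 ≥ 1, the smallest root in [0, 1] is s = 1.)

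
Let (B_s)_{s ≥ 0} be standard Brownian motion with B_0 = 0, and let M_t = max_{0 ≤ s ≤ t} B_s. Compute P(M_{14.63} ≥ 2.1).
P(M_{14.63} ≥ 2.1) = 2·P(B_{14.63} ≥ 2.1) = 2(1 − Φ(2.1/√14.63)) ≈ 0.5830

By the reflection principle for Brownian motion, P(M_t ≥ a) = 2 · P(B_t ≥ a) for a ≥ 0. Since B_t ~ N(0, t), P(B_t ≥ 2.1) = 1 − Φ(2.1/√t) = 1 − Φ(2.1/√14.63) = 1 − Φ(0.5490). So
  P(M_{14.63} ≥ 2.1) = 2(1 − Φ(0.5490)) ≈ 0.5830.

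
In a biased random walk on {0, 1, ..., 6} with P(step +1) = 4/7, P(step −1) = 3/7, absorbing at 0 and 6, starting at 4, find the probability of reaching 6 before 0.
P(hit 6 before 0) = (1 − (3/4)^4) / (1 − (3/4)^6) = 400/481

Let u_k denote P(reach 6 before 0 | start at k). Boundary: u_0 = 0, u_6 = 1. Recurrence: u_k = 4/7·u_{k+1} + 3/7·u_{k-1} for 1 ≤ k ≤ 5. Try u_k = A + B·r^k with r = q/p = (3/7)/(4/7) = 3/4. Substitution satisfies the recurrence; boundary conditions give:
  u_k = (1 − r^k) / (1 − r^N) = (1 − (3/4)^4) / (1 − (3/4)^6) = 400/481.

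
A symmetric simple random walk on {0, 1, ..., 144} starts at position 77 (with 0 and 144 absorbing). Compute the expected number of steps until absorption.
E[τ | X_0 = 77] = 5159

Let v_k = E[τ | X_0 = k]. Boundary: v_0 = v_144 = 0. Recurrence: v_k = 1 + (v_{k-1} + v_{k+1})/2 for 1 ≤ k ≤ 143. The particular solution to v_k − (v_{k-1} + v_{k+1})/2 = 1 is v_k = −k^2. Adding homogeneous solution A + B k and matching boundaries gives v_k = k (144 − k). Substituting k = 77: v_77 = 77 · 67 = 5159.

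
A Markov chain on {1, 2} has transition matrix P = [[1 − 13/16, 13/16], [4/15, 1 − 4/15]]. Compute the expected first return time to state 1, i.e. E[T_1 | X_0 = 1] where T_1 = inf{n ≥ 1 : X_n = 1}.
E[T_1 | X_0 = 1] = 1/π_1 = 259/64

For an irreducible recurrent Markov chain with stationary distribution π, E[T_i | X_0 = i] = 1/π_i (Kac's formula). Here π_1 = (4/15)/(13/16 + 4/15) = (4/15)/(259/240) = 64/259, so E[T_1 | X_0 = 1] = 1/π_1 = (13/16 + 4/15)/(4/15) = (259/240)/(4/15) = 259/64.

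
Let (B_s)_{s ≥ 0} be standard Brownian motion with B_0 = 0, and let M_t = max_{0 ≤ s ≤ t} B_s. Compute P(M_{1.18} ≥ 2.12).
P(M_{1.18} ≥ 2.12) = 2·P(B_{1.18} ≥ 2.12) = 2(1 − Φ(2.12/√1.18)) ≈ 0.0510

By the reflection principle for Brownian motion, P(M_t ≥ a) = 2 · P(B_t ≥ a) for a ≥ 0. Since B_t ~ N(0, t), P(B_t ≥ 2.12) = 1 − Φ(2.12/√t) = 1 − Φ(2.12/√1.18) = 1 − Φ(1.9516). So
  P(M_{1.18} ≥ 2.12) = 2(1 − Φ(1.9516)) ≈ 0.0510.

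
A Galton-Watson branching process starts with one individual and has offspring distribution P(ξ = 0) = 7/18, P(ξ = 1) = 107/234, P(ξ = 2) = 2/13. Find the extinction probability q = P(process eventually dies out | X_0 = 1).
q = 1

Mean offspring μ = 0·7/18 + 1·107/234 + 2·2/13 = 179/234 ≤ 1. For μ ≤ 1 with offspring not concentrated at 1, the Galton-Watson process goes extinct almost surely, so q = 1.
(Algebraic check: The pgf is f(s) = 7/18 + 107/234·s + 2/13·s². The extinction probability q is the smallest fixed point of f in [0, 1]. Setting s = f(s):
  2/13·s² + (107/234 − 1)·s + 7/18 = 0
  2/13·s² − (7/18 + 2/13)·s + 7/18 = 0
which factors as (s − 1)·(2/13·s − 7/18) = 0, giving roots s = 1 and s = (7/18)/(2/13) = 91/36. Since 91/36 ≥ 1, the smallest root in [0, 1] is s = 1.)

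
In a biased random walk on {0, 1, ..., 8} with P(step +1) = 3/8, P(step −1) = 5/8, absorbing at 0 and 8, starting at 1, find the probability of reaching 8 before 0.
P(hit 8 before 0) = (1 − (5/3)^1) / (1 − (5/3)^8) = 2187/192032

Let u_k denote P(reach 8 before 0 | start at k). Boundary: u_0 = 0, u_8 = 1. Recurrence: u_k = 3/8·u_{k+1} + 5/8·u_{k-1} for 1 ≤ k ≤ 7. Try u_k = A + B·r^k with r = q/p = (5/8)/(3/8) = 5/3. Substitution satisfies the recurrence; boundary conditions give:
  u_k = (1 − r^k) / (1 − r^N) = (1 − (5/3)^1) / (1 − (5/3)^8) = 2187/192032.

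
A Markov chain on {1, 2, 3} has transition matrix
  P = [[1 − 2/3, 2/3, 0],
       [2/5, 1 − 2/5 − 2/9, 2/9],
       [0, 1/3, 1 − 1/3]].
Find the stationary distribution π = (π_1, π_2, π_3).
π = (9/34, 15/34, 5/17)

This is a birth-death chain on three states, which satisfies detailed balance: π_1 · P_{12} = π_2 · P_{21} and π_2 · P_{23} = π_3 · P_{32}.
From π_1 · 2/3 = π_2 · 2/5: π_2/π_1 = (2/3)/(2/5) = 5/3.
From π_2 · 2/9 = π_3 · 1/3: π_3/π_2 = (2/9)/(1/3) = 2/3.
Take π_1 proportional to 1; then unnormalized π = (1, 5/3, 10/9). Normalize by dividing by the sum 34/9:
  π = (9/34, 15/34, 5/17).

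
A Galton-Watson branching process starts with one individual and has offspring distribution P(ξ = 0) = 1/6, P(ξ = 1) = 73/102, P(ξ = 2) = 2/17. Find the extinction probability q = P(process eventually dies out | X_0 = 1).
q = 1

Mean offspring μ = 0·1/6 + 1·73/102 + 2·2/17 = 97/102 ≤ 1. For μ ≤ 1 with offspring not concentrated at 1, the Galton-Watson process goes extinct almost surely, so q = 1.
(Algebraic check: The pgf is f(s) = 1/6 + 73/102·s + 2/17·s². The extinction probability q is the smallest fixed point of f in [0, 1]. Setting s = f(s):
  2/17·s² + (73/102 − 1)·s + 1/6 = 0
  2/17·s² − (1/6 + 2/17)·s + 1/6 = 0
which factors as (s − 1)·(2/17·s − 1/6) = 0, giving roots s = 1 and s = (1/6)/(2/17) = 17/12. Since 17/12 ≥ 1, the smallest root in [0, 1] is s = 1.)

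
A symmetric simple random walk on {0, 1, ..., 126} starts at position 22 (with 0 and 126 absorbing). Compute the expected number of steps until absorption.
E[τ | X_0 = 22] = 2288

Let v_k = E[τ | X_0 = k]. Boundary: v_0 = v_126 = 0. Recurrence: v_k = 1 + (v_{k-1} + v_{k+1})/2 for 1 ≤ k ≤ 125. The particular solution to v_k − (v_{k-1} + v_{k+1})/2 = 1 is v_k = −k^2. Adding homogeneous solution A + B k and matching boundaries gives v_k = k (126 − k). Substituting k = 22: v_22 = 22 · 104 = 2288.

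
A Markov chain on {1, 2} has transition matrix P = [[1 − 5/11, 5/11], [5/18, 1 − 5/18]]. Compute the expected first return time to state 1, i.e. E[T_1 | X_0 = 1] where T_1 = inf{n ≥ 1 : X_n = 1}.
E[T_1 | X_0 = 1] = 1/π_1 = 29/11

For an irreducible recurrent Markov chain with stationary distribution π, E[T_i | X_0 = i] = 1/π_i (Kac's formula). Here π_1 = (5/18)/(5/11 + 5/18) = (5/18)/(145/198) = 11/29, so E[T_1 | X_0 = 1] = 1/π_1 = (5/11 + 5/18)/(5/18) = (145/198)/(5/18) = 29/11.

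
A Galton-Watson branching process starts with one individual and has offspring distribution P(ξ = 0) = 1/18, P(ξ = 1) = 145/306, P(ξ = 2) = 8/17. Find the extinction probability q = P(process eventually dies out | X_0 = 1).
q = 17/144

The pgf is f(s) = 1/18 + 145/306·s + 8/17·s². The extinction probability q is the smallest fixed point of f in [0, 1]. Setting s = f(s):
  8/17·s² + (145/306 − 1)·s + 1/18 = 0
  8/17·s² − (1/18 + 8/17)·s + 1/18 = 0
which factors as (s − 1)·(8/17·s − 1/18) = 0, giving roots s = 1 and s = (1/18)/(8/17) = 17/144.
Mean offspring μ = 145/306 + 2·8/17 = 433/306 > 1 (supercritical), so q < 1. The extinction probability is the smaller root: q = (1/18)/(8/17) = 17/144.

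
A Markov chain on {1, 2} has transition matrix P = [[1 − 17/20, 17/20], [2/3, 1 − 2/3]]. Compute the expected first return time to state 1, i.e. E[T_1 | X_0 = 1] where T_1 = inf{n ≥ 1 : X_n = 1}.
E[T_1 | X_0 = 1] = 1/π_1 = 91/40

For an irreducible recurrent Markov chain with stationary distribution π, E[T_i | X_0 = i] = 1/π_i (Kac's formula). Here π_1 = (2/3)/(17/20 + 2/3) = (2/3)/(91/60) = 40/91, so E[T_1 | X_0 = 1] = 1/π_1 = (17/20 + 2/3)/(2/3) = (91/60)/(2/3) = 91/40.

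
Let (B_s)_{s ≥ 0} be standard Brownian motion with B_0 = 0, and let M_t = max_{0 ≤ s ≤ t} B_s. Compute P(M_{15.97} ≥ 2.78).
P(M_{15.97} ≥ 2.78) = 2·P(B_{15.97} ≥ 2.78) = 2(1 − Φ(2.78/√15.97)) ≈ 0.4866

By the reflection principle for Brownian motion, P(M_t ≥ a) = 2 · P(B_t ≥ a) for a ≥ 0. Since B_t ~ N(0, t), P(B_t ≥ 2.78) = 1 − Φ(2.78/√t) = 1 − Φ(2.78/√15.97) = 1 − Φ(0.6957). So
  P(M_{15.97} ≥ 2.78) = 2(1 − Φ(0.6957)) ≈ 0.4866.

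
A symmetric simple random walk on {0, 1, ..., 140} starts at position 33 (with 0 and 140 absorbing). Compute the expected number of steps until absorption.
E[τ | X_0 = 33] = 3531

Let v_k = E[τ | X_0 = k]. Boundary: v_0 = v_140 = 0. Recurrence: v_k = 1 + (v_{k-1} + v_{k+1})/2 for 1 ≤ k ≤ 139. The particular solution to v_k − (v_{k-1} + v_{k+1})/2 = 1 is v_k = −k^2. Adding homogeneous solution A + B k and matching boundaries gives v_k = k (140 − k). Substituting k = 33: v_33 = 33 · 107 = 3531.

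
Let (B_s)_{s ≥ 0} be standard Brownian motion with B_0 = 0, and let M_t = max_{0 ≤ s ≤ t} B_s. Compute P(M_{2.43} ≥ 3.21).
P(M_{2.43} ≥ 3.21) = 2·P(B_{2.43} ≥ 3.21) = 2(1 − Φ(3.21/√2.43)) ≈ 0.0395

By the reflection principle for Brownian motion, P(M_t ≥ a) = 2 · P(B_t ≥ a) for a ≥ 0. Since B_t ~ N(0, t), P(B_t ≥ 3.21) = 1 − Φ(3.21/√t) = 1 − Φ(3.21/√2.43) = 1 − Φ(2.0592). So
  P(M_{2.43} ≥ 3.21) = 2(1 − Φ(2.0592)) ≈ 0.0395.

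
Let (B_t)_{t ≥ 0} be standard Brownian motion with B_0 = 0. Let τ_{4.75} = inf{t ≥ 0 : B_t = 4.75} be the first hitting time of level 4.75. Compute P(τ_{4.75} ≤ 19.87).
P(τ_{4.75} ≤ 19.87) = 2(1 − Φ(4.75/√19.87)) = 2(1 − Φ(1.0656)) ≈ 0.2866

By the reflection principle for standard BM, P(τ_b ≤ t) = 2 · P(B_t ≥ b). Since B_t ~ N(0, t), P(B_t ≥ 4.75) = 1 − Φ(4.75/√t) = 1 − Φ(4.75/√19.87) = 1 − Φ(1.0656) ≈ 0.14330. Doubling: P(τ_{4.75} ≤ 19.87) ≈ 2 · 0.14330 = 0.28660 ≈ 0.2866.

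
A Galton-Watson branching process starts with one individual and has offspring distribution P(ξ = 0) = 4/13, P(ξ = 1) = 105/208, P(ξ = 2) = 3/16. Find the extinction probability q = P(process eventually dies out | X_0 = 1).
q = 1

Mean offspring μ = 0·4/13 + 1·105/208 + 2·3/16 = 183/208 ≤ 1. For μ ≤ 1 with offspring not concentrated at 1, the Galton-Watson process goes extinct almost surely, so q = 1.
(Algebraic check: The pgf is f(s) = 4/13 + 105/208·s + 3/16·s². The extinction probability q is the smallest fixed point of f in [0, 1]. Setting s = f(s):
  3/16·s² + (105/208 − 1)·s + 4/13 = 0
  3/16·s² − (4/13 + 3/16)·s + 4/13 = 0
which factors as (s − 1)·(3/16·s − 4/13) = 0, giving roots s = 1 and s = (4/13)/(3/16) = 64/39. Since 64/39 ≥ 1, the smallest root in [0, 1] is s = 1.)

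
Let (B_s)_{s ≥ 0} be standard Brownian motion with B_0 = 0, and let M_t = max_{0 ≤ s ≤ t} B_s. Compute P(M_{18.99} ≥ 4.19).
P(M_{18.99} ≥ 4.19) = 2·P(B_{18.99} ≥ 4.19) = 2(1 − Φ(4.19/√18.99)) ≈ 0.3363

By the reflection principle for Brownian motion, P(M_t ≥ a) = 2 · P(B_t ≥ a) for a ≥ 0. Since B_t ~ N(0, t), P(B_t ≥ 4.19) = 1 − Φ(4.19/√t) = 1 − Φ(4.19/√18.99) = 1 − Φ(0.9615). So
  P(M_{18.99} ≥ 4.19) = 2(1 − Φ(0.9615)) ≈ 0.3363.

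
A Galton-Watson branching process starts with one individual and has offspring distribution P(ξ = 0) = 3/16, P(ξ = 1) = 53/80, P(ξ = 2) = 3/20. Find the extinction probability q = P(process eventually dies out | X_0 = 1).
q = 1

Mean offspring μ = 0·3/16 + 1·53/80 + 2·3/20 = 77/80 ≤ 1. For μ ≤ 1 with offspring not concentrated at 1, the Galton-Watson process goes extinct almost surely, so q = 1.
(Algebraic check: The pgf is f(s) = 3/16 + 53/80·s + 3/20·s². The extinction probability q is the smallest fixed point of f in [0, 1]. Setting s = f(s):
  3/20·s² + (53/80 − 1)·s + 3/16 = 0
  3/20·s² − (3/16 + 3/20)·s + 3/16 = 0
which factors as (s − 1)·(3/20·s − 3/16) = 0, giving roots s = 1 and s = (3/16)/(3/20) = 5/4. Since 5/4 ≥ 1, the smallest root in [0, 1] is s = 1.)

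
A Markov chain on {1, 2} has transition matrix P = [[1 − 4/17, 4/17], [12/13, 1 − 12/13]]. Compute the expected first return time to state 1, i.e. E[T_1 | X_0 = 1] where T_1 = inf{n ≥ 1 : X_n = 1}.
E[T_1 | X_0 = 1] = 1/π_1 = 64/51

For an irreducible recurrent Markov chain with stationary distribution π, E[T_i | X_0 = i] = 1/π_i (Kac's formula). Here π_1 = (12/13)/(4/17 + 12/13) = (12/13)/(256/221) = 51/64, so E[T_1 | X_0 = 1] = 1/π_1 = (4/17 + 12/13)/(12/13) = (256/221)/(12/13) = 64/51.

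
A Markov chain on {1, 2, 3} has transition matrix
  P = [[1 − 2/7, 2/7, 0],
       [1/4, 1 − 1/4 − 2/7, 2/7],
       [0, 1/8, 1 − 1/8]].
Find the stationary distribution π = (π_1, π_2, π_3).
π = (49/233, 56/233, 128/233)

This is a birth-death chain on three states, which satisfies detailed balance: π_1 · P_{12} = π_2 · P_{21} and π_2 · P_{23} = π_3 · P_{32}.
From π_1 · 2/7 = π_2 · 1/4: π_2/π_1 = (2/7)/(1/4) = 8/7.
From π_2 · 2/7 = π_3 · 1/8: π_3/π_2 = (2/7)/(1/8) = 16/7.
Take π_1 proportional to 1; then unnormalized π = (1, 8/7, 128/49). Normalize by dividing by the sum 233/49:
  π = (49/233, 56/233, 128/233).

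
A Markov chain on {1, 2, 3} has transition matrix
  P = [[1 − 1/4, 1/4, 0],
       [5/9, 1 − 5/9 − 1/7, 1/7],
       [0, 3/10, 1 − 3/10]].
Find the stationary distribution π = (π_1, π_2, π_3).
π = (140/233, 63/233, 30/233)

This is a birth-death chain on three states, which satisfies detailed balance: π_1 · P_{12} = π_2 · P_{21} and π_2 · P_{23} = π_3 · P_{32}.
From π_1 · 1/4 = π_2 · 5/9: π_2/π_1 = (1/4)/(5/9) = 9/20.
From π_2 · 1/7 = π_3 · 3/10: π_3/π_2 = (1/7)/(3/10) = 10/21.
Take π_1 proportional to 1; then unnormalized π = (1, 9/20, 3/14). Normalize by dividing by the sum 233/140:
  π = (140/233, 63/233, 30/233).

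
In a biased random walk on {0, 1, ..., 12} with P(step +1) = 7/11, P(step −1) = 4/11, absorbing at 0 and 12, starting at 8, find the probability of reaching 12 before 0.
P(hit 12 before 0) = (1 − (4/7)^8) / (1 − (4/7)^12) = 6379457/6444993

Let u_k denote P(reach 12 before 0 | start at k). Boundary: u_0 = 0, u_12 = 1. Recurrence: u_k = 7/11·u_{k+1} + 4/11·u_{k-1} for 1 ≤ k ≤ 11. Try u_k = A + B·r^k with r = q/p = (4/11)/(7/11) = 4/7. Substitution satisfies the recurrence; boundary conditions give:
  u_k = (1 − r^k) / (1 − r^N) = (1 − (4/7)^8) / (1 − (4/7)^12) = 6379457/6444993.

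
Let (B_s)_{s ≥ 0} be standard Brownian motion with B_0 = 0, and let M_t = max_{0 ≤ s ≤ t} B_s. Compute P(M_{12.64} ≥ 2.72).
P(M_{12.64} ≥ 2.72) = 2·P(B_{12.64} ≥ 2.72) = 2(1 − Φ(2.72/√12.64)) ≈ 0.4442

By the reflection principle for Brownian motion, P(M_t ≥ a) = 2 · P(B_t ≥ a) for a ≥ 0. Since B_t ~ N(0, t), P(B_t ≥ 2.72) = 1 − Φ(2.72/√t) = 1 − Φ(2.72/√12.64) = 1 − Φ(0.7651). So
  P(M_{12.64} ≥ 2.72) = 2(1 − Φ(0.7651)) ≈ 0.4442.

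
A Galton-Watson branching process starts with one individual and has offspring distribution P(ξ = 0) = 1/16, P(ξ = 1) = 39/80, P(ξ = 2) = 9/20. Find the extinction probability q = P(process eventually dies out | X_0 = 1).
q = 5/36

The pgf is f(s) = 1/16 + 39/80·s + 9/20·s². The extinction probability q is the smallest fixed point of f in [0, 1]. Setting s = f(s):
  9/20·s² + (39/80 − 1)·s + 1/16 = 0
  9/20·s² − (1/16 + 9/20)·s + 1/16 = 0
which factors as (s − 1)·(9/20·s − 1/16) = 0, giving roots s = 1 and s = (1/16)/(9/20) = 5/36.
Mean offspring μ = 39/80 + 2·9/20 = 111/80 > 1 (supercritical), so q < 1. The extinction probability is the smaller root: q = (1/16)/(9/20) = 5/36.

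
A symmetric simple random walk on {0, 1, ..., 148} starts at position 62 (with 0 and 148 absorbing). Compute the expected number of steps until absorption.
E[τ | X_0 = 62] = 5332

Let v_k = E[τ | X_0 = k]. Boundary: v_0 = v_148 = 0. Recurrence: v_k = 1 + (v_{k-1} + v_{k+1})/2 for 1 ≤ k ≤ 147. The particular solution to v_k − (v_{k-1} + v_{k+1})/2 = 1 is v_k = −k^2. Adding homogeneous solution A + B k and matching boundaries gives v_k = k (148 − k). Substituting k = 62: v_62 = 62 · 86 = 5332.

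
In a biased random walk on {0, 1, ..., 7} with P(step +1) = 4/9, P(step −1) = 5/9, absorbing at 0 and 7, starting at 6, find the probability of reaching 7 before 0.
P(hit 7 before 0) = (1 − (5/4)^6) / (1 − (5/4)^7) = 46116/61741

Let u_k denote P(reach 7 before 0 | start at k). Boundary: u_0 = 0, u_7 = 1. Recurrence: u_k = 4/9·u_{k+1} + 5/9·u_{k-1} for 1 ≤ k ≤ 6. Try u_k = A + B·r^k with r = q/p = (5/9)/(4/9) = 5/4. Substitution satisfies the recurrence; boundary conditions give:
  u_k = (1 − r^k) / (1 − r^N) = (1 − (5/4)^6) / (1 − (5/4)^7) = 46116/61741.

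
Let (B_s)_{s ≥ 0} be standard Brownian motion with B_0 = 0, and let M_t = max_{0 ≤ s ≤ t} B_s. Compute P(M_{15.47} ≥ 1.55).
P(M_{15.47} ≥ 1.55) = 2·P(B_{15.47} ≥ 1.55) = 2(1 − Φ(1.55/√15.47)) ≈ 0.6935

By the reflection principle for Brownian motion, P(M_t ≥ a) = 2 · P(B_t ≥ a) for a ≥ 0. Since B_t ~ N(0, t), P(B_t ≥ 1.55) = 1 − Φ(1.55/√t) = 1 − Φ(1.55/√15.47) = 1 − Φ(0.3941). So
  P(M_{15.47} ≥ 1.55) = 2(1 − Φ(0.3941)) ≈ 0.6935.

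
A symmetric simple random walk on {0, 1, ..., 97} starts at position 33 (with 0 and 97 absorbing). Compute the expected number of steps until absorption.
E[τ | X_0 = 33] = 2112

Let v_k = E[τ | X_0 = k]. Boundary: v_0 = v_97 = 0. Recurrence: v_k = 1 + (v_{k-1} + v_{k+1})/2 for 1 ≤ k ≤ 96. The particular solution to v_k − (v_{k-1} + v_{k+1})/2 = 1 is v_k = −k^2. Adding homogeneous solution A + B k and matching boundaries gives v_k = k (97 − k). Substituting k = 33: v_33 = 33 · 64 = 2112.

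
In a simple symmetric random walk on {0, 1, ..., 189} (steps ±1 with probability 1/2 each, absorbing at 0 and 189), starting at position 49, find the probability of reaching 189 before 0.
P(hit 189 before 0) = 49/189 = 7/27

Let u_k = P(hit 189 before 0 | start at k). Then u_0 = 0, u_189 = 1, and u_k = u_{k-1}/2 + u_{k+1}/2 for 1 ≤ k ≤ 188. This harmonic recurrence is solved by u_k = k/189, giving u_49 = 49/189 = 7/27.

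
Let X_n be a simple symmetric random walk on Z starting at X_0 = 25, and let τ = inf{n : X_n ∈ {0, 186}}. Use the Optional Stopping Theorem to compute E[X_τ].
E[X_τ] = 25

X_n is a martingale and τ is a bounded-mean stopping time (indeed τ is finite a.s. with bounded expectation since the walk is in a bounded region). By the OST, E[X_τ] = E[X_0] = 25. Equivalently: E[X_τ] = 186 · P(hit 186 first) + 0 · P(hit 0 first) = 186 · (25/186) = 25.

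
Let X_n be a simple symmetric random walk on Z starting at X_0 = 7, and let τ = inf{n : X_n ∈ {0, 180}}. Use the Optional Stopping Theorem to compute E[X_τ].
E[X_τ] = 7

X_n is a martingale and τ is a bounded-mean stopping time (indeed τ is finite a.s. with bounded expectation since the walk is in a bounded region). By the OST, E[X_τ] = E[X_0] = 7. Equivalently: E[X_τ] = 180 · P(hit 180 first) + 0 · P(hit 0 first) = 180 · (7/180) = 7.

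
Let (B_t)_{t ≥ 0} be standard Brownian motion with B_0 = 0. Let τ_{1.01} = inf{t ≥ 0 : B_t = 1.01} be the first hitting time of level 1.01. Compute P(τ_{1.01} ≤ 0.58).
P(τ_{1.01} ≤ 0.58) = 2(1 − Φ(1.01/√0.58)) = 2(1 − Φ(1.3262)) ≈ 0.1848

By the reflection principle for standard BM, P(τ_b ≤ t) = 2 · P(B_t ≥ b). Since B_t ~ N(0, t), P(B_t ≥ 1.01) = 1 − Φ(1.01/√t) = 1 − Φ(1.01/√0.58) = 1 − Φ(1.3262) ≈ 0.09239. Doubling: P(τ_{1.01} ≤ 0.58) ≈ 2 · 0.09239 = 0.18478 ≈ 0.1848.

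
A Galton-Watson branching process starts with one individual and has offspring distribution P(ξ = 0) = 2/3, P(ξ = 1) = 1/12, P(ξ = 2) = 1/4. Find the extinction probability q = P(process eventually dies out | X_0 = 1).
q = 1

Mean offspring μ = 0·2/3 + 1·1/12 + 2·1/4 = 7/12 ≤ 1. For μ ≤ 1 with offspring not concentrated at 1, the Galton-Watson process goes extinct almost surely, so q = 1.
(Algebraic check: The pgf is f(s) = 2/3 + 1/12·s + 1/4·s². The extinction probability q is the smallest fixed point of f in [0, 1]. Setting s = f(s):
  1/4·s² + (1/12 − 1)·s + 2/3 = 0
  1/4·s² − (2/3 + 1/4)·s + 2/3 = 0
which factors as (s − 1)·(1/4·s − 2/3) = 0, giving roots s = 1 and s = (2/3)/(1/4) = 8/3. Since 8/3 ≥ 1, the smallest root in [0, 1] is s = 1.)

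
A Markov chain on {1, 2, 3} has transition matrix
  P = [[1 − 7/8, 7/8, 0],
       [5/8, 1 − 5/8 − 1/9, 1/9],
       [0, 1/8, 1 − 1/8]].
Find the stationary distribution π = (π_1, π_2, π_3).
π = (45/164, 63/164, 14/41)

This is a birth-death chain on three states, which satisfies detailed balance: π_1 · P_{12} = π_2 · P_{21} and π_2 · P_{23} = π_3 · P_{32}.
From π_1 · 7/8 = π_2 · 5/8: π_2/π_1 = (7/8)/(5/8) = 7/5.
From π_2 · 1/9 = π_3 · 1/8: π_3/π_2 = (1/9)/(1/8) = 8/9.
Take π_1 proportional to 1; then unnormalized π = (1, 7/5, 56/45). Normalize by dividing by the sum 164/45:
  π = (45/164, 63/164, 14/41).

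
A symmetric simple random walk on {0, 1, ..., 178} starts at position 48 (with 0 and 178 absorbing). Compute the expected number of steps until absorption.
E[τ | X_0 = 48] = 6240

Let v_k = E[τ | X_0 = k]. Boundary: v_0 = v_178 = 0. Recurrence: v_k = 1 + (v_{k-1} + v_{k+1})/2 for 1 ≤ k ≤ 177. The particular solution to v_k − (v_{k-1} + v_{k+1})/2 = 1 is v_k = −k^2. Adding homogeneous solution A + B k and matching boundaries gives v_k = k (178 − k). Substituting k = 48: v_48 = 48 · 130 = 6240.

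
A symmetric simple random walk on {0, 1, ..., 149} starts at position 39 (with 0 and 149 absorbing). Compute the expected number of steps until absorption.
E[τ | X_0 = 39] = 4290

Let v_k = E[τ | X_0 = k]. Boundary: v_0 = v_149 = 0. Recurrence: v_k = 1 + (v_{k-1} + v_{k+1})/2 for 1 ≤ k ≤ 148. The particular solution to v_k − (v_{k-1} + v_{k+1})/2 = 1 is v_k = −k^2. Adding homogeneous solution A + B k and matching boundaries gives v_k = k (149 − k). Substituting k = 39: v_39 = 39 · 110 = 4290.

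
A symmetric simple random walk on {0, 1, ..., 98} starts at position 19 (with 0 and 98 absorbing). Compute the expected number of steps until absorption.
E[τ | X_0 = 19] = 1501

Let v_k = E[τ | X_0 = k]. Boundary: v_0 = v_98 = 0. Recurrence: v_k = 1 + (v_{k-1} + v_{k+1})/2 for 1 ≤ k ≤ 97. The particular solution to v_k − (v_{k-1} + v_{k+1})/2 = 1 is v_k = −k^2. Adding homogeneous solution A + B k and matching boundaries gives v_k = k (98 − k). Substituting k = 19: v_19 = 19 · 79 = 1501.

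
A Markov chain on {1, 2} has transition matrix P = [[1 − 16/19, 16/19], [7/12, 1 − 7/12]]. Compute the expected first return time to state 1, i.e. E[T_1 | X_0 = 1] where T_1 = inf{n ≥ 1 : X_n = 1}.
E[T_1 | X_0 = 1] = 1/π_1 = 325/133

For an irreducible recurrent Markov chain with stationary distribution π, E[T_i | X_0 = i] = 1/π_i (Kac's formula). Here π_1 = (7/12)/(16/19 + 7/12) = (7/12)/(325/228) = 133/325, so E[T_1 | X_0 = 1] = 1/π_1 = (16/19 + 7/12)/(7/12) = (325/228)/(7/12) = 325/133.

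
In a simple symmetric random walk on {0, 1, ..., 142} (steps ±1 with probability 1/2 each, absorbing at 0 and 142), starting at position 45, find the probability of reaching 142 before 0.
P(hit 142 before 0) = 45/142

Let u_k = P(hit 142 before 0 | start at k). Then u_0 = 0, u_142 = 1, and u_k = u_{k-1}/2 + u_{k+1}/2 for 1 ≤ k ≤ 141. This harmonic recurrence is solved by u_k = k/142, giving u_45 = 45/142.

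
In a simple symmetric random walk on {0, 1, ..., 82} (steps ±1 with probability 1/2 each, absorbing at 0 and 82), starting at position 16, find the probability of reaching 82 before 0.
P(hit 82 before 0) = 16/82 = 8/41

Let u_k = P(hit 82 before 0 | start at k). Then u_0 = 0, u_82 = 1, and u_k = u_{k-1}/2 + u_{k+1}/2 for 1 ≤ k ≤ 81. This harmonic recurrence is solved by u_k = k/82, giving u_16 = 16/82 = 8/41.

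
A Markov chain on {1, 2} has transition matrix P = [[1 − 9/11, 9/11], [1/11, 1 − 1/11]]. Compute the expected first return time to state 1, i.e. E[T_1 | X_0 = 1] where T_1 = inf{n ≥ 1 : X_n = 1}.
E[T_1 | X_0 = 1] = 1/π_1 = 10

For an irreducible recurrent Markov chain with stationary distribution π, E[T_i | X_0 = i] = 1/π_i (Kac's formula). Here π_1 = (1/11)/(9/11 + 1/11) = (1/11)/(10/11) = 1/10, so E[T_1 | X_0 = 1] = 1/π_1 = (9/11 + 1/11)/(1/11) = (10/11)/(1/11) = 10.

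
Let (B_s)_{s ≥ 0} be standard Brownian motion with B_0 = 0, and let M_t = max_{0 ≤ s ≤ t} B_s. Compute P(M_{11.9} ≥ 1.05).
P(M_{11.9} ≥ 1.05) = 2·P(B_{11.9} ≥ 1.05) = 2(1 − Φ(1.05/√11.9)) ≈ 0.7608

By the reflection principle for Brownian motion, P(M_t ≥ a) = 2 · P(B_t ≥ a) for a ≥ 0. Since B_t ~ N(0, t), P(B_t ≥ 1.05) = 1 − Φ(1.05/√t) = 1 − Φ(1.05/√11.9) = 1 − Φ(0.3044). So
  P(M_{11.9} ≥ 1.05) = 2(1 − Φ(0.3044)) ≈ 0.7608.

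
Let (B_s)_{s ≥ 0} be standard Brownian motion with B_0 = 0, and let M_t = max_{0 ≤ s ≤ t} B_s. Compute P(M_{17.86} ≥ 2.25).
P(M_{17.86} ≥ 2.25) = 2·P(B_{17.86} ≥ 2.25) = 2(1 − Φ(2.25/√17.86)) ≈ 0.5944

By the reflection principle for Brownian motion, P(M_t ≥ a) = 2 · P(B_t ≥ a) for a ≥ 0. Since B_t ~ N(0, t), P(B_t ≥ 2.25) = 1 − Φ(2.25/√t) = 1 − Φ(2.25/√17.86) = 1 − Φ(0.5324). So
  P(M_{17.86} ≥ 2.25) = 2(1 − Φ(0.5324)) ≈ 0.5944.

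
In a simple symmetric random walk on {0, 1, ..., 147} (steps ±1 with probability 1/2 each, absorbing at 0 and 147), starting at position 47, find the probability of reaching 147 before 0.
P(hit 147 before 0) = 47/147

Let u_k = P(hit 147 before 0 | start at k). Then u_0 = 0, u_147 = 1, and u_k = u_{k-1}/2 + u_{k+1}/2 for 1 ≤ k ≤ 146. This harmonic recurrence is solved by u_k = k/147, giving u_47 = 47/147.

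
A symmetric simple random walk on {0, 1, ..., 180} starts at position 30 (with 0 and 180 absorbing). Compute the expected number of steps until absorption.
E[τ | X_0 = 30] = 4500

Let v_k = E[τ | X_0 = k]. Boundary: v_0 = v_180 = 0. Recurrence: v_k = 1 + (v_{k-1} + v_{k+1})/2 for 1 ≤ k ≤ 179. The particular solution to v_k − (v_{k-1} + v_{k+1})/2 = 1 is v_k = −k^2. Adding homogeneous solution A + B k and matching boundaries gives v_k = k (180 − k). Substituting k = 30: v_30 = 30 · 150 = 4500.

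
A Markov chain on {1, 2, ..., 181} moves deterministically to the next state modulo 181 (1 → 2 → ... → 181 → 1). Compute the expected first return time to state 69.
E[T_69 | X_0 = 69] = 181

The chain cycles deterministically, so starting at state 69 it returns in exactly 181 steps. Equivalently, the stationary distribution is uniform π_j = 1/181 for every state j, so by Kac's formula E[T_69] = 1/π_69 = 181.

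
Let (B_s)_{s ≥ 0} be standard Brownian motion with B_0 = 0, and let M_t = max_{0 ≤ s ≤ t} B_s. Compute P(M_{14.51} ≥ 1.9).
P(M_{14.51} ≥ 1.9) = 2·P(B_{14.51} ≥ 1.9) = 2(1 − Φ(1.9/√14.51)) ≈ 0.6179

By the reflection principle for Brownian motion, P(M_t ≥ a) = 2 · P(B_t ≥ a) for a ≥ 0. Since B_t ~ N(0, t), P(B_t ≥ 1.9) = 1 − Φ(1.9/√t) = 1 − Φ(1.9/√14.51) = 1 − Φ(0.4988). So
  P(M_{14.51} ≥ 1.9) = 2(1 − Φ(0.4988)) ≈ 0.6179.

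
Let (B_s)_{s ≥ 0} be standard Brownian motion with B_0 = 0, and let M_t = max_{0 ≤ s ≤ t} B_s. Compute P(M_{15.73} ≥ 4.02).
P(M_{15.73} ≥ 4.02) = 2·P(B_{15.73} ≥ 4.02) = 2(1 − Φ(4.02/√15.73)) ≈ 0.3108

By the reflection principle for Brownian motion, P(M_t ≥ a) = 2 · P(B_t ≥ a) for a ≥ 0. Since B_t ~ N(0, t), P(B_t ≥ 4.02) = 1 − Φ(4.02/√t) = 1 − Φ(4.02/√15.73) = 1 − Φ(1.0136). So
  P(M_{15.73} ≥ 4.02) = 2(1 − Φ(1.0136)) ≈ 0.3108.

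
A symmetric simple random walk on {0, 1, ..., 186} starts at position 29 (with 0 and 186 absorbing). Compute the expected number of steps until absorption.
E[τ | X_0 = 29] = 4553

Let v_k = E[τ | X_0 = k]. Boundary: v_0 = v_186 = 0. Recurrence: v_k = 1 + (v_{k-1} + v_{k+1})/2 for 1 ≤ k ≤ 185. The particular solution to v_k − (v_{k-1} + v_{k+1})/2 = 1 is v_k = −k^2. Adding homogeneous solution A + B k and matching boundaries gives v_k = k (186 − k). Substituting k = 29: v_29 = 29 · 157 = 4553.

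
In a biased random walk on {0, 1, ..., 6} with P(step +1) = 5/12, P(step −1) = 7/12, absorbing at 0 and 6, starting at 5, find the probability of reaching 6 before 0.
P(hit 6 before 0) = (1 − (7/5)^5) / (1 − (7/5)^6) = 34205/51012

Let u_k denote P(reach 6 before 0 | start at k). Boundary: u_0 = 0, u_6 = 1. Recurrence: u_k = 5/12·u_{k+1} + 7/12·u_{k-1} for 1 ≤ k ≤ 5. Try u_k = A + B·r^k with r = q/p = (7/12)/(5/12) = 7/5. Substitution satisfies the recurrence; boundary conditions give:
  u_k = (1 − r^k) / (1 − r^N) = (1 − (7/5)^5) / (1 − (7/5)^6) = 34205/51012.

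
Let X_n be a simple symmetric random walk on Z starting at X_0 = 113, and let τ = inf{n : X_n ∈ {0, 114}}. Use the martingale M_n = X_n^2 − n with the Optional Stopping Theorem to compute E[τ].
E[τ] = 113

M_n = X_n^2 − n is a martingale (since E[X_{n+1}^2 | F_n] = X_n^2 + 1). By OST (τ has finite mean in a bounded region), E[M_τ] = E[M_0] = X_0^2 − 0 = 113^2 = 12769. Also E[M_τ] = E[X_τ^2] − E[τ]. The walk exits at 0 or 114, with P(hit 114 first) = 113/114, so E[X_τ^2] = 114^2 · 113/114 + 0 = 12882. Thus E[τ] = E[X_τ^2] − E[M_τ] = 12882 − 12769 = 113 = 113(114 − 113) = 113.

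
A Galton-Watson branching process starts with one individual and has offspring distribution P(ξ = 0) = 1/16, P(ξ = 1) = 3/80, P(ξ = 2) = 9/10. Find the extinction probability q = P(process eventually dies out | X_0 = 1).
q = 5/72

The pgf is f(s) = 1/16 + 3/80·s + 9/10·s². The extinction probability q is the smallest fixed point of f in [0, 1]. Setting s = f(s):
  9/10·s² + (3/80 − 1)·s + 1/16 = 0
  9/10·s² − (1/16 + 9/10)·s + 1/16 = 0
which factors as (s − 1)·(9/10·s − 1/16) = 0, giving roots s = 1 and s = (1/16)/(9/10) = 5/72.
Mean offspring μ = 3/80 + 2·9/10 = 147/80 > 1 (supercritical), so q < 1. The extinction probability is the smaller root: q = (1/16)/(9/10) = 5/72.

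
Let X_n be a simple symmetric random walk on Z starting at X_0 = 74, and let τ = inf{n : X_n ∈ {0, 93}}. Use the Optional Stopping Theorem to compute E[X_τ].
E[X_τ] = 74

X_n is a martingale and τ is a bounded-mean stopping time (indeed τ is finite a.s. with bounded expectation since the walk is in a bounded region). By the OST, E[X_τ] = E[X_0] = 74. Equivalently: E[X_τ] = 93 · P(hit 93 first) + 0 · P(hit 0 first) = 93 · (74/93) = 74.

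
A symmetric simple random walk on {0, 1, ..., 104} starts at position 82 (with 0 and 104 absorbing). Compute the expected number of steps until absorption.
E[τ | X_0 = 82] = 1804

Let v_k = E[τ | X_0 = k]. Boundary: v_0 = v_104 = 0. Recurrence: v_k = 1 + (v_{k-1} + v_{k+1})/2 for 1 ≤ k ≤ 103. The particular solution to v_k − (v_{k-1} + v_{k+1})/2 = 1 is v_k = −k^2. Adding homogeneous solution A + B k and matching boundaries gives v_k = k (104 − k). Substituting k = 82: v_82 = 82 · 22 = 1804.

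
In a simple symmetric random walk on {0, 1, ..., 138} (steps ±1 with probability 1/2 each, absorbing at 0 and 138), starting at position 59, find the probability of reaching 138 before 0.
P(hit 138 before 0) = 59/138

Let u_k = P(hit 138 before 0 | start at k). Then u_0 = 0, u_138 = 1, and u_k = u_{k-1}/2 + u_{k+1}/2 for 1 ≤ k ≤ 137. This harmonic recurrence is solved by u_k = k/138, giving u_59 = 59/138.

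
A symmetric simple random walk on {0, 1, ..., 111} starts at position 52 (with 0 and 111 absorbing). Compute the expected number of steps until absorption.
E[τ | X_0 = 52] = 3068

Let v_k = E[τ | X_0 = k]. Boundary: v_0 = v_111 = 0. Recurrence: v_k = 1 + (v_{k-1} + v_{k+1})/2 for 1 ≤ k ≤ 110. The particular solution to v_k − (v_{k-1} + v_{k+1})/2 = 1 is v_k = −k^2. Adding homogeneous solution A + B k and matching boundaries gives v_k = k (111 − k). Substituting k = 52: v_52 = 52 · 59 = 3068.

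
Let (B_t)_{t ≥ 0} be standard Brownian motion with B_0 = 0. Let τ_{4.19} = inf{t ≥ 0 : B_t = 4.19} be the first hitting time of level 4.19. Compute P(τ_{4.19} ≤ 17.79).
P(τ_{4.19} ≤ 17.79) = 2(1 − Φ(4.19/√17.79)) = 2(1 − Φ(0.9934)) ≈ 0.3205

By the reflection principle for standard BM, P(τ_b ≤ t) = 2 · P(B_t ≥ b). Since B_t ~ N(0, t), P(B_t ≥ 4.19) = 1 − Φ(4.19/√t) = 1 − Φ(4.19/√17.79) = 1 − Φ(0.9934) ≈ 0.16026. Doubling: P(τ_{4.19} ≤ 17.79) ≈ 2 · 0.16026 = 0.32052 ≈ 0.3205.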